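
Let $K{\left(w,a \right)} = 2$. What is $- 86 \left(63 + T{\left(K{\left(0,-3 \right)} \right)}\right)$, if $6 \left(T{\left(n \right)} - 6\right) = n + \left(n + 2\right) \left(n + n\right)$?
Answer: $-6192$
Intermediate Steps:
$T{\left(n \right)} = 6 + \frac{n}{6} + \frac{n \left(2 + n\right)}{3}$ ($T{\left(n \right)} = 6 + \frac{n + \left(n + 2\right) \left(n + n\right)}{6} = 6 + \frac{n + \left(2 + n\right) 2 n}{6} = 6 + \frac{n + 2 n \left(2 + n\right)}{6} = 6 + \left(\frac{n}{6} + \frac{n \left(2 + n\right)}{3}\right) = 6 + \frac{n}{6} + \frac{n \left(2 + n\right)}{3}$)
$- 86 \left(63 + T{\left(K{\left(0,-3 \right)} \right)}\right) = - 86 \left(63 + \left(6 + \frac{2^{2}}{3} + \frac{5}{6} \cdot 2\right)\right) = - 86 \left(63 + \left(6 + \frac{1}{3} \cdot 4 + \frac{5}{3}\right)\right) = - 86 \left(63 + \left(6 + \frac{4}{3} + \frac{5}{3}\right)\right) = - 86 \left(63 + 9\right) = \left(-86\right) 72 = -6192$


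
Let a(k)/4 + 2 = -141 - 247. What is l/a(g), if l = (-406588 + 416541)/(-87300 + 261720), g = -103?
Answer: -9953/272095200 ≈ -3.6579e-5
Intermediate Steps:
a(k) = -1560 (a(k) = -8 + 4*(-141 - 247) = -8 + 4*(-388) = -8 - 1552 = -1560)
l = 9953/174420 ≈ 0.057063
l/a(g) = (9953/174420)/(-1560) = (9953/174420)*(-1/1560) = -9953/272095200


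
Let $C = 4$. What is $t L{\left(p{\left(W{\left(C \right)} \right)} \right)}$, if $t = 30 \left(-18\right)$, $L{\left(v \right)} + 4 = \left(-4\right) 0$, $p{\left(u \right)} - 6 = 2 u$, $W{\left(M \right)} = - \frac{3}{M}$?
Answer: $2160$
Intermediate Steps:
$p{\left(u \right)} = 6 + 2 u$
$L{\left(v \right)} = -4$ ($L{\left(v \right)} = -4 - 0 = -4 + 0 = -4$)
$t = -540$
$t L{\left(p{\left(W{\left(C \right)} \right)} \right)} = \left(-540\right) \left(-4\right) = 2160$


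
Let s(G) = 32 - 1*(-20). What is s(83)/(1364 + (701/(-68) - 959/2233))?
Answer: 1127984/29354953 ≈ 0.038426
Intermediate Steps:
s(G) = 52 (s(G) = 32 + 20 = 52)
s(83)/(1364 + (701/(-68) - 959/2233)) = 52/(1364 + (701/(-68) - 959/2233)) = 52/(1364 + (701*(-1/68) - 959*1/2233)) = 52/(1364 + (-701/68 - 137/319)) = 52/(1364 - 232935/21692) = 52/(29354953/21692) = 52*(21692/29354953) = 1127984/29354953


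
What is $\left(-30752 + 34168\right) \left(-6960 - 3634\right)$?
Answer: $-36189104$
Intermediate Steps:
$\left(-30752 + 34168\right) \left(-6960 - 3634\right) = 3416 \left(-10594\right) = -36189104$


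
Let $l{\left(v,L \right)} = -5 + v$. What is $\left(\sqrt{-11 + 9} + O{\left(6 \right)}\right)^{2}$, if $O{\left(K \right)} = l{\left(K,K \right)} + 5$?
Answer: $\left(6 + i \sqrt{2}\right)^{2} \approx 34.0 + 16.971 i$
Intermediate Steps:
$O{\left(K \right)} = K$ ($O{\left(K \right)} = \left(-5 + K\right) + 5 = K$)
$\left(\sqrt{-11 + 9} + O{\left(6 \right)}\right)^{2} = \left(\sqrt{-11 + 9} + 6\right)^{2} = \left(\sqrt{-2} + 6\right)^{2} = \left(i \sqrt{2} + 6\right)^{2} = \left(6 + i \sqrt{2}\right)^{2}$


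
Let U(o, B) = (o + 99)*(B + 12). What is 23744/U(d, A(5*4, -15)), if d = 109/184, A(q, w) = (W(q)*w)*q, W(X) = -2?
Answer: 1092224/2803725 ≈ 0.38956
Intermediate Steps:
A(q, w) = -2*q*w (A(q, w) = (-2*w)*q = -2*q*w)
d = 109/184 (d = 109*(1/184) = 109/184 ≈ 0.59239)
U(o, B) = (12 + B)*(99 + o) (U(o, B) = (99 + o)*(12 + B) = (12 + B)*(99 + o))
23744/U(d, A(5*4, -15)) = 23744/(1188 + 12*(109/184) + 99*(-2*5*4*(-15)) - 2*5*4*(-15)*(109/184)) = 23744/(1188 + 327/46 + 99*(-2*20*(-15)) - 2*20*(-15)*(109/184)) = 23744/(1188 + 327/46 + 99*600 + 600*(109/184)) = 23744/(1188 + 327/46 + 59400 + 8175/23) = 23744/(2803725/46) = 23744*(46/2803725) = 1092224/2803725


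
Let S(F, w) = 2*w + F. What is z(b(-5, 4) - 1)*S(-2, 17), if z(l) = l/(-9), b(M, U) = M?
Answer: 64/3 ≈ 21.333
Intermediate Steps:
S(F, w) = F + 2*w
z(l) = -l/9 (z(l) = l*(-⅑) = -l/9)
z(b(-5, 4) - 1)*S(-2, 17) = (-(-5 - 1)/9)*(-2 + 2*17) = (-⅑*(-6))*(-2 + 34) = (⅔)*32 = 64/3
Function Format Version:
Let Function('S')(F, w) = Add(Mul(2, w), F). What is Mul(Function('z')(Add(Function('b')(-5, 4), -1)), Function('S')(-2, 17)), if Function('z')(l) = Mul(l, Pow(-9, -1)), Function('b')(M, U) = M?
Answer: Rational(64, 3) ≈ 21.333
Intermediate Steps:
Function('S')(F, w) = Add(F, Mul(2, w))
Function('z')(l) = Mul(Rational(-1, 9), l) (Function('z')(l) = Mul(l, Rational(-1, 9)) = Mul(Rational(-1, 9), l))
Mul(Function('z')(Add(Function('b')(-5, 4), -1)), Function('S')(-2, 17)) = Mul(Mul(Rational(-1, 9), Add(-5, -1)), Add(-2, Mul(2, 17))) = Mul(Mul(Rational(-1, 9), -6), Add(-2, 34)) = Mul(Rational(2, 3), 32) = Rational(64, 3)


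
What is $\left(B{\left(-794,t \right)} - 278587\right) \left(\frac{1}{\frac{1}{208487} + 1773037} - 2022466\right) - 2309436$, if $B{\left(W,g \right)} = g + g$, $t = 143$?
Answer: $\frac{69353716416197601608671}{123218388340} \approx 5.6285 \cdot 10^{11}$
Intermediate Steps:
$B{\left(W,g \right)} = 2 g$
$\left(B{\left(-794,t \right)} - 278587\right) \left(\frac{1}{\frac{1}{208487} + 1773037} - 2022466\right) - 2309436 = \left(2 \cdot 143 - 278587\right) \left(\frac{1}{\frac{1}{208487} + 1773037} - 2022466\right) - 2309436 = \left(286 - 278587\right) \left(\frac{1}{\frac{1}{208487} + 1773037} - 2022466\right) - 2309436 = - 278301 \left(\frac{1}{\frac{369655165020}{208487}} - 2022466\right) - 2309436 = - 278301 \left(\frac{208487}{369655165020} - 2022466\right) - 2309436 = \left(-278301\right) \left(- \frac{747615002977130833}{369655165020}\right) - 2309436 = \frac{69354000981179495984911}{123218388340} - 2309436 = \frac{69353716416197601608671}{123218388340}$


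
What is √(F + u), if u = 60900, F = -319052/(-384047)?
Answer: 2*√2245597827972886/384047 ≈ 246.78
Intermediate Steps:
F = 319052/384047 (F = -319052*(-1/384047) = 319052/384047 ≈ 0.83076)
√(F + u) = √(319052/384047 + 60900) = √(23388781352/384047) = 2*√2245597827972886/384047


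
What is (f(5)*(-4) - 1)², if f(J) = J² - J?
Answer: 6561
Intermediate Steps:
(f(5)*(-4) - 1)² = ((5*(-1 + 5))*(-4) - 1)² = ((5*4)*(-4) - 1)² = (20*(-4) - 1)² = (-80 - 1)² = (-81)² = 6561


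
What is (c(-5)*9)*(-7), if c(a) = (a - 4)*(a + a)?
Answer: -5670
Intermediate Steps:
c(a) = 2*a*(-4 + a) (c(a) = (-4 + a)*(2*a) = 2*a*(-4 + a))
(c(-5)*9)*(-7) = ((2*(-5)*(-4 - 5))*9)*(-7) = ((2*(-5)*(-9))*9)*(-7) = (90*9)*(-7) = 810*(-7) = -5670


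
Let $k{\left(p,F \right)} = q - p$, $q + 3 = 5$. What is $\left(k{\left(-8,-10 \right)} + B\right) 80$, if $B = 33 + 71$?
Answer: $9120$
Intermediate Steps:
$B = 104$
$q = 2$ ($q = -3 + 5 = 2$)
$k{\left(p,F \right)} = 2 - p$
$\left(k{\left(-8,-10 \right)} + B\right) 80 = \left(\left(2 - -8\right) + 104\right) 80 = \left(\left(2 + 8\right) + 104\right) 80 = \left(10 + 104\right) 80 = 114 \cdot 80 = 9120$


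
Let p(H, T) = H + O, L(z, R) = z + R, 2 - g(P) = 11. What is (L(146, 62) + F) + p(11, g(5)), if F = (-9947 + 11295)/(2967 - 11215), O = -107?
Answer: 230607/2062 ≈ 111.84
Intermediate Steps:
g(P) = -9 (g(P) = 2 - 1*11 = 2 - 11 = -9)
L(z, R) = R + z
F = -337/2062 (F = 1348/(-8248) = 1348*(-1/8248) = -337/2062 ≈ -0.16343)
p(H, T) = -107 + H (p(H, T) = H - 107 = -107 + H)
(L(146, 62) + F) + p(11, g(5)) = ((62 + 146) - 337/2062) + (-107 + 11) = (208 - 337/2062) - 96 = 428559/2062 - 96 = 230607/2062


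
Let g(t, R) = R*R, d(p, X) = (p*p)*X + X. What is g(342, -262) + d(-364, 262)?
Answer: 34782858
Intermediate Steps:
d(p, X) = X + X*p² (d(p, X) = p²*X + X = X*p² + X = X + X*p²)
g(t, R) = R²
g(342, -262) + d(-364, 262) = (-262)² + 262*(1 + (-364)²) = 68644 + 262*(1 + 132496) = 68644 + 262*132497 = 68644 + 34714214 = 34782858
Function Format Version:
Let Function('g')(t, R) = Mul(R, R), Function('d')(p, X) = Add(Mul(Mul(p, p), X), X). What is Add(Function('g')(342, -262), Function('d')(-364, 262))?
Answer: 34782858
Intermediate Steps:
Function('d')(p, X) = Add(X, Mul(X, Pow(p, 2))) (Function('d')(p, X) = Add(Mul(Pow(p, 2), X), X) = Add(Mul(X, Pow(p, 2)), X) = Add(X, Mul(X, Pow(p, 2))))
Function('g')(t, R) = Pow(R, 2)
Add(Function('g')(342, -262), Function('d')(-364, 262)) = Add(Pow(-262, 2), Mul(262, Add(1, Pow(-364, 2)))) = Add(68644, Mul(262, Add(1, 132496))) = Add(68644, Mul(262, 132497)) = Add(68644, 34714214) = 34782858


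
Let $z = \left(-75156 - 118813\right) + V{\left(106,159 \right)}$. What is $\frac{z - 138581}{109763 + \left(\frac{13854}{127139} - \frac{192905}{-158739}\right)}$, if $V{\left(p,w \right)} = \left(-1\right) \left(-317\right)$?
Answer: $- \frac{609554460927363}{201386778157184} \approx -3.0268$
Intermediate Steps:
$V{\left(p,w \right)} = 317$
$z = -193652$ ($z = \left(-75156 - 118813\right) + 317 = -193969 + 317 = -193652$)
$\frac{z - 138581}{109763 + \left(\frac{13854}{127139} - \frac{192905}{-158739}\right)} = \frac{-193652 - 138581}{109763 + \left(\frac{13854}{127139} - \frac{192905}{-158739}\right)} = - \frac{332233}{109763 + \left(13854 \cdot \frac{1}{127139} - - \frac{192905}{158739}\right)} = - \frac{332233}{109763 + \left(\frac{13854}{127139} + \frac{192905}{158739}\right)} = - \frac{332233}{109763 + \frac{26724918901}{20181917721}} = - \frac{332233}{\frac{2215254559729024}{20181917721}} = \left(-332233\right) \frac{20181917721}{2215254559729024} = - \frac{609554460927363}{201386778157184}$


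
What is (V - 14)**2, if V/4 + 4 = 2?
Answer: 484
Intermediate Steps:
V = -8 (V = -16 + 4*2 = -16 + 8 = -8)
(V - 14)**2 = (-8 - 14)**2 = (-22)**2 = 484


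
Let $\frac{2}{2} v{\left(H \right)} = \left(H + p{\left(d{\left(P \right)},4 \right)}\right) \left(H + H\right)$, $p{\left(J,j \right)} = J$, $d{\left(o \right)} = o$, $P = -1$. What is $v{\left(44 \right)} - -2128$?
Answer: $5912$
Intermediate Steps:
$v{\left(H \right)} = 2 H \left(-1 + H\right)$ ($v{\left(H \right)} = \left(H - 1\right) \left(H + H\right) = \left(-1 + H\right) 2 H = 2 H \left(-1 + H\right)$)
$v{\left(44 \right)} - -2128 = 2 \cdot 44 \left(-1 + 44\right) - -2128 = 2 \cdot 44 \cdot 43 + 2128 = 3784 + 2128 = 5912$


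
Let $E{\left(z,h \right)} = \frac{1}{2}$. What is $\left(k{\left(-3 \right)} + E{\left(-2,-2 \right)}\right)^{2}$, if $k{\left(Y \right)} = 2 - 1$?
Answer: $\frac{9}{4} \approx 2.25$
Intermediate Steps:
$E{\left(z,h \right)} = \frac{1}{2}$
$k{\left(Y \right)} = 1$
$\left(k{\left(-3 \right)} + E{\left(-2,-2 \right)}\right)^{2} = \left(1 + \frac{1}{2}\right)^{2} = \left(\frac{3}{2}\right)^{2} = \frac{9}{4}$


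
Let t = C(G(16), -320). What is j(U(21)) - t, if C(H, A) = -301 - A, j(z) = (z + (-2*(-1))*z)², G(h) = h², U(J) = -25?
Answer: 5606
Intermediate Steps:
j(z) = 9*z² (j(z) = (z + 2*z)² = (3*z)² = 9*z²)
t = 19 (t = -301 - 1*(-320) = -301 + 320 = 19)
j(U(21)) - t = 9*(-25)² - 1*19 = 9*625 - 19 = 5625 - 19 = 5606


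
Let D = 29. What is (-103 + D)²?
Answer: 5476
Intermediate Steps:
(-103 + D)² = (-103 + 29)² = (-74)² = 5476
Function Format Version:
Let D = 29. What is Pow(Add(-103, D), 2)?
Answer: 5476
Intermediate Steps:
Pow(Add(-103, D), 2) = Pow(Add(-103, 29), 2) = Pow(-74, 2) = 5476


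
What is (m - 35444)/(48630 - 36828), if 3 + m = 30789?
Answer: -2329/5901 ≈ -0.39468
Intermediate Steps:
m = 30786 (m = -3 + 30789 = 30786)
(m - 35444)/(48630 - 36828) = (30786 - 35444)/(48630 - 36828) = -4658/11802 = -4658*1/11802 = -2329/5901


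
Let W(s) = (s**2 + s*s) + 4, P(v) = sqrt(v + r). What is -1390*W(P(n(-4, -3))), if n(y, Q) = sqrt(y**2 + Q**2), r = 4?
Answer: -30580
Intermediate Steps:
n(y, Q) = sqrt(Q**2 + y**2)
P(v) = sqrt(4 + v) (P(v) = sqrt(v + 4) = sqrt(4 + v))
W(s) = 4 + 2*s**2 (W(s) = (s**2 + s**2) + 4 = 2*s**2 + 4 = 4 + 2*s**2)
-1390*W(P(n(-4, -3))) = -1390*(4 + 2*(sqrt(4 + sqrt((-3)**2 + (-4)**2)))**2) = -1390*(4 + 2*(sqrt(4 + sqrt(9 + 16)))**2) = -1390*(4 + 2*(sqrt(4 + sqrt(25)))**2) = -1390*(4 + 2*(sqrt(4 + 5))**2) = -1390*(4 + 2*(sqrt(9))**2) = -1390*(4 + 2*3**2) = -1390*(4 + 2*9) = -1390*(4 + 18) = -1390*22 = -30580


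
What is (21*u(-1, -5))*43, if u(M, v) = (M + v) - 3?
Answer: -8127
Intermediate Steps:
u(M, v) = -3 + M + v
(21*u(-1, -5))*43 = (21*(-3 - 1 - 5))*43 = (21*(-9))*43 = -189*43 = -8127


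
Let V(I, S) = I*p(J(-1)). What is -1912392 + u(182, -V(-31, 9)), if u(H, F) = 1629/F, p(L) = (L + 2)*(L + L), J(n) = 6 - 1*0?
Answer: -1897092321/992 ≈ -1.9124e+6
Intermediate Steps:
J(n) = 6 (J(n) = 6 + 0 = 6)
p(L) = 2*L*(2 + L) (p(L) = (2 + L)*(2*L) = 2*L*(2 + L))
V(I, S) = 96*I (V(I, S) = I*(2*6*(2 + 6)) = I*(2*6*8) = I*96 = 96*I)
-1912392 + u(182, -V(-31, 9)) = -1912392 + 1629/((-96*(-31))) = -1912392 + 1629/((-1*(-2976))) = -1912392 + 1629/2976 = -1912392 + 1629*(1/2976) = -1912392 + 543/992 = -1897092321/992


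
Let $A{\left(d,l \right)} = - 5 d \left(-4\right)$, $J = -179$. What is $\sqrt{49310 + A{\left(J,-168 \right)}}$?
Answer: $\sqrt{45730} \approx 213.85$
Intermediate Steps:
$A{\left(d,l \right)} = 20 d$
$\sqrt{49310 + A{\left(J,-168 \right)}} = \sqrt{49310 + 20 \left(-179\right)} = \sqrt{49310 - 3580} = \sqrt{45730}$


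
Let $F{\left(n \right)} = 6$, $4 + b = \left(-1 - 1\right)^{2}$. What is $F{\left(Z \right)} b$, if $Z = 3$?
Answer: $0$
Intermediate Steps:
$b = 0$ ($b = -4 + \left(-1 - 1\right)^{2} = -4 + \left(-2\right)^{2} = -4 + 4 = 0$)
$F{\left(Z \right)} b = 6 \cdot 0 = 0$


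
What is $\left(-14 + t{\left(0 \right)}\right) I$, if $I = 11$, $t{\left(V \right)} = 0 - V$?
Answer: $-154$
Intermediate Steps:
$t{\left(V \right)} = - V$
$\left(-14 + t{\left(0 \right)}\right) I = \left(-14 - 0\right) 11 = \left(-14 + 0\right) 11 = \left(-14\right) 11 = -154$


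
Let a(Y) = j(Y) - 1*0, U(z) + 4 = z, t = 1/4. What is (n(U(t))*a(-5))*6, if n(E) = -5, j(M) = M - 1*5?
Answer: 300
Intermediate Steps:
j(M) = -5 + M (j(M) = M - 5 = -5 + M)
t = 1/4 (t = 1*(1/4) = 1/4 ≈ 0.25000)
U(z) = -4 + z
a(Y) = -5 + Y (a(Y) = (-5 + Y) - 1*0 = (-5 + Y) + 0 = -5 + Y)
(n(U(t))*a(-5))*6 = -5*(-5 - 5)*6 = -5*(-10)*6 = 50*6 = 300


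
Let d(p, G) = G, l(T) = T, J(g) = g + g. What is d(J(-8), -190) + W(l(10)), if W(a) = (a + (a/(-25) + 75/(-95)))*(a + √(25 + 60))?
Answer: -1936/19 + 837*√85/95 ≈ -20.666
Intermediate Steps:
J(g) = 2*g
W(a) = (-15/19 + 24*a/25)*(a + √85) (W(a) = (a + (a*(-1/25) + 75*(-1/95)))*(a + √85) = (a + (-a/25 - 15/19))*(a + √85) = (a + (-15/19 - a/25))*(a + √85) = (-15/19 + 24*a/25)*(a + √85))
d(J(-8), -190) + W(l(10)) = -190 + (-15/19*10 - 15*√85/19 + (24/25)*10² + (24/25)*10*√85) = -190 + (-150/19 - 15*√85/19 + (24/25)*100 + 48*√85/5) = -190 + (-150/19 - 15*√85/19 + 96 + 48*√85/5) = -190 + (1674/19 + 837*√85/95) = -1936/19 + 837*√85/95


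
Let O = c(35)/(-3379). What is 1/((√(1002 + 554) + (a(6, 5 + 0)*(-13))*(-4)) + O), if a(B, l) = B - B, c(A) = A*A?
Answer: 4139275/17764348771 + 22835282*√389/17764348771 ≈ 0.025586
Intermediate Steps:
c(A) = A²
a(B, l) = 0
O = -1225/3379 (O = 35²/(-3379) = 1225*(-1/3379) = -1225/3379 ≈ -0.36253)
1/((√(1002 + 554) + (a(6, 5 + 0)*(-13))*(-4)) + O) = 1/((√(1002 + 554) + (0*(-13))*(-4)) - 1225/3379) = 1/((√1556 + 0*(-4)) - 1225/3379) = 1/((2*√389 + 0) - 1225/3379) = 1/(2*√389 - 1225/3379) = 1/(-1225/3379 + 2*√389)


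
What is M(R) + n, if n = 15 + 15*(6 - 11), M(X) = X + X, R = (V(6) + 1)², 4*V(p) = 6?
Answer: -95/2 ≈ -47.500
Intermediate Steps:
V(p) = 3/2 (V(p) = (¼)*6 = 3/2)
R = 25/4 (R = (3/2 + 1)² = (5/2)² = 25/4 ≈ 6.2500)
M(X) = 2*X
n = -60 (n = 15 + 15*(-5) = 15 - 75 = -60)
M(R) + n = 2*(25/4) - 60 = 25/2 - 60 = -95/2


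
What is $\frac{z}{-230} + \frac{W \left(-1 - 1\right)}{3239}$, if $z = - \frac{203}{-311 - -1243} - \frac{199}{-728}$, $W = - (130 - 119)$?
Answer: $\frac{827782821}{126364791280} \approx 0.0065507$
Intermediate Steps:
$W = -11$ ($W = \left(-1\right) 11 = -11$)
$z = \frac{9421}{169624}$ ($z = - \frac{203}{-311 + 1243} - - \frac{199}{728} = - \frac{203}{932} + \frac{199}{728} = \frac{9421}{169624} \approx 0.055541$)
$\frac{z}{-230} + \frac{W \left(-1 - 1\right)}{3239} = \frac{9421}{169624 \left(-230\right)} + \frac{\left(-11\right) \left(-1 - 1\right)}{3239} = \frac{9421}{169624} \left(- \frac{1}{230}\right) + - 11 \left(-1 - 1\right) \frac{1}{3239} = - \frac{9421}{39013520} + \left(-11\right) \left(-2\right) \frac{1}{3239} = - \frac{9421}{39013520} + 22 \cdot \frac{1}{3239} = - \frac{9421}{39013520} + \frac{22}{3239} = \frac{827782821}{126364791280}$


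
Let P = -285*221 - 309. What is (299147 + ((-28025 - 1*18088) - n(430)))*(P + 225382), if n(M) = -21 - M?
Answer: 41086876680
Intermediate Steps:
P = -63294 (P = -62985 - 309 = -63294)
(299147 + ((-28025 - 1*18088) - n(430)))*(P + 225382) = (299147 + ((-28025 - 1*18088) - (-21 - 1*430)))*(-63294 + 225382) = (299147 + ((-28025 - 18088) - (-21 - 430)))*162088 = (299147 + (-46113 - 1*(-451)))*162088 = (299147 + (-46113 + 451))*162088 = (299147 - 45662)*162088 = 253485*162088 = 41086876680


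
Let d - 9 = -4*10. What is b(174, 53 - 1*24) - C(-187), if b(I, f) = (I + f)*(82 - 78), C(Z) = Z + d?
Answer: 1030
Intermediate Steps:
d = -31 (d = 9 - 4*10 = 9 - 40 = -31)
C(Z) = -31 + Z (C(Z) = Z - 31 = -31 + Z)
b(I, f) = 4*I + 4*f (b(I, f) = (I + f)*4 = 4*I + 4*f)
b(174, 53 - 1*24) - C(-187) = (4*174 + 4*(53 - 1*24)) - (-31 - 187) = (696 + 4*(53 - 24)) - 1*(-218) = (696 + 4*29) + 218 = (696 + 116) + 218 = 812 + 218 = 1030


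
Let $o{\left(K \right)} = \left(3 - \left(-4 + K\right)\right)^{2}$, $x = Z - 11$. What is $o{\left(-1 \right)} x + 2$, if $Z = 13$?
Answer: $130$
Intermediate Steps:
$x = 2$ ($x = 13 - 11 = 2$)
$o{\left(K \right)} = \left(7 - K\right)^{2}$
$o{\left(-1 \right)} x + 2 = \left(-7 - 1\right)^{2} \cdot 2 + 2 = \left(-8\right)^{2} \cdot 2 + 2 = 64 \cdot 2 + 2 = 128 + 2 = 130$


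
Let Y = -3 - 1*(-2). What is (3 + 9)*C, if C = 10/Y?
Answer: -120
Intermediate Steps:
Y = -1 (Y = -3 + 2 = -1)
C = -10 (C = 10/(-1) = 10*(-1) = -10)
(3 + 9)*C = (3 + 9)*(-10) = 12*(-10) = -120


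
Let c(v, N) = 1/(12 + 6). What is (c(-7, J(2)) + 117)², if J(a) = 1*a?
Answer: 4439449/324 ≈ 13702.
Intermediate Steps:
J(a) = a
c(v, N) = 1/18
(c(-7, J(2)) + 117)² = (1/18 + 117)² = (2107/18)² = 4439449/324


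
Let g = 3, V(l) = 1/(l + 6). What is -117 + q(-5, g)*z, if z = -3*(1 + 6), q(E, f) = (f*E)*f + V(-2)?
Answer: 3291/4 ≈ 822.75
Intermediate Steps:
V(l) = 1/(6 + l)
q(E, f) = ¼ + E*f² (q(E, f) = (f*E)*f + 1/(6 - 2) = (E*f)*f + 1/4 = E*f² + ¼ = ¼ + E*f²)
z = -21 (z = -3*7 = -21)
-117 + q(-5, g)*z = -117 + (¼ - 5*3²)*(-21) = -117 + (¼ - 5*9)*(-21) = -117 + (¼ - 45)*(-21) = -117 - 179/4*(-21) = -117 + 3759/4 = 3291/4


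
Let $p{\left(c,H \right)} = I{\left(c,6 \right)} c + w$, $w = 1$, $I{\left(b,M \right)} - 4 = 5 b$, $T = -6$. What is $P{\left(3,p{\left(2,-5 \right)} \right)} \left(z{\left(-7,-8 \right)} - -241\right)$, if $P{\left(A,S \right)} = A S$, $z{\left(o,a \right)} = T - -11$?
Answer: $21402$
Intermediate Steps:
$I{\left(b,M \right)} = 4 + 5 b$
$z{\left(o,a \right)} = 5$ ($z{\left(o,a \right)} = -6 - -11 = -6 + 11 = 5$)
$p{\left(c,H \right)} = 1 + c \left(4 + 5 c\right)$ ($p{\left(c,H \right)} = \left(4 + 5 c\right) c + 1 = c \left(4 + 5 c\right) + 1 = 1 + c \left(4 + 5 c\right)$)
$P{\left(3,p{\left(2,-5 \right)} \right)} \left(z{\left(-7,-8 \right)} - -241\right) = 3 \left(1 + 2 \left(4 + 5 \cdot 2\right)\right) \left(5 - -241\right) = 3 \left(1 + 2 \left(4 + 10\right)\right) \left(5 + 241\right) = 3 \left(1 + 2 \cdot 14\right) 246 = 3 \left(1 + 28\right) 246 = 3 \cdot 29 \cdot 246 = 87 \cdot 246 = 21402$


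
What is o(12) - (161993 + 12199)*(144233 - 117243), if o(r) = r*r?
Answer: -4701441936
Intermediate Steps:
o(r) = r**2
o(12) - (161993 + 12199)*(144233 - 117243) = 12**2 - (161993 + 12199)*(144233 - 117243) = 144 - 174192*26990 = 144 - 1*4701442080 = 144 - 4701442080 = -4701441936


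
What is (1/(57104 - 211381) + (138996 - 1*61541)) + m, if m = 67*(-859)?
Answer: 3070420853/154277 ≈ 19902.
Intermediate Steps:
m = -57553
(1/(57104 - 211381) + (138996 - 1*61541)) + m = (1/(57104 - 211381) + (138996 - 1*61541)) - 57553 = (1/(-154277) + (138996 - 61541)) - 57553 = (-1/154277 + 77455) - 57553 = 11949525034/154277 - 57553 = 3070420853/154277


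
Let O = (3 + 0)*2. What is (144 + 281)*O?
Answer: 2550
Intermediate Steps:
O = 6 (O = 3*2 = 6)
(144 + 281)*O = (144 + 281)*6 = 425*6 = 2550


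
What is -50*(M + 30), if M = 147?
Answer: -8850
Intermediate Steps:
-50*(M + 30) = -50*(147 + 30) = -50*177 = -8850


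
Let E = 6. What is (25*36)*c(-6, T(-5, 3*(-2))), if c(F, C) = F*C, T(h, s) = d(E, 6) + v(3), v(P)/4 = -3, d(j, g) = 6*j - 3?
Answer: -113400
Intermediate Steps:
d(j, g) = -3 + 6*j
v(P) = -12 (v(P) = 4*(-3) = -12)
T(h, s) = 21 (T(h, s) = (-3 + 6*6) - 12 = (-3 + 36) - 12 = 33 - 12 = 21)
c(F, C) = C*F
(25*36)*c(-6, T(-5, 3*(-2))) = (25*36)*(21*(-6)) = 900*(-126) = -113400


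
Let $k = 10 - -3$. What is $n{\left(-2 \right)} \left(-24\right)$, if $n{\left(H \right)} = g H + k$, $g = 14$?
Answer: $360$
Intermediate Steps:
$k = 13$ ($k = 10 + 3 = 13$)
$n{\left(H \right)} = 13 + 14 H$ ($n{\left(H \right)} = 14 H + 13 = 13 + 14 H$)
$n{\left(-2 \right)} \left(-24\right) = \left(13 + 14 \left(-2\right)\right) \left(-24\right) = \left(13 - 28\right) \left(-24\right) = \left(-15\right) \left(-24\right) = 360$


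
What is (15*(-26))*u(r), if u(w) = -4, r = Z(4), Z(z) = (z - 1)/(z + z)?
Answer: 1560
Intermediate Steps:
Z(z) = (-1 + z)/(2*z) (Z(z) = (-1 + z)/((2*z)) = (-1 + z)*(1/(2*z)) = (-1 + z)/(2*z))
r = 3/8 (r = (1/2)*(-1 + 4)/4 = (1/2)*(1/4)*3 = 3/8 ≈ 0.37500)
(15*(-26))*u(r) = (15*(-26))*(-4) = -390*(-4) = 1560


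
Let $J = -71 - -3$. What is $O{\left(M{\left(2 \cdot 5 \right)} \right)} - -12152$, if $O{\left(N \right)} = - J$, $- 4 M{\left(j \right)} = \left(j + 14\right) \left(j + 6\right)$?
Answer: $12220$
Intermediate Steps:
$J = -68$ ($J = -71 + 3 = -68$)
$M{\left(j \right)} = - \frac{\left(6 + j\right) \left(14 + j\right)}{4}$ ($M{\left(j \right)} = - \frac{\left(j + 14\right) \left(j + 6\right)}{4} = - \frac{\left(14 + j\right) \left(6 + j\right)}{4} = - \frac{\left(6 + j\right) \left(14 + j\right)}{4}$)
$O{\left(N \right)} = 68$ ($O{\left(N \right)} = \left(-1\right) \left(-68\right) = 68$)
$O{\left(M{\left(2 \cdot 5 \right)} \right)} - -12152 = 68 - -12152 = 68 + 12152 = 12220$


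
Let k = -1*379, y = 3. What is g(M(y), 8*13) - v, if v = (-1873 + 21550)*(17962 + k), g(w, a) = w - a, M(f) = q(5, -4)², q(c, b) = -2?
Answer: -345980791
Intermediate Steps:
k = -379
M(f) = 4 (M(f) = (-2)² = 4)
v = 345980691 (v = (-1873 + 21550)*(17962 - 379) = 19677*17583 = 345980691)
g(M(y), 8*13) - v = (4 - 8*13) - 1*345980691 = (4 - 1*104) - 345980691 = (4 - 104) - 345980691 = -100 - 345980691 = -345980791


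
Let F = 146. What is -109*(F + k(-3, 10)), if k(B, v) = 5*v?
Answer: -21364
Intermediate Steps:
-109*(F + k(-3, 10)) = -109*(146 + 5*10) = -109*(146 + 50) = -109*196 = -21364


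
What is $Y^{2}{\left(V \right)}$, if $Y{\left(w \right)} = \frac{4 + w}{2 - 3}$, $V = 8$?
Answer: $144$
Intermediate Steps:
$Y{\left(w \right)} = -4 - w$ ($Y{\left(w \right)} = \frac{4 + w}{-1} = \left(4 + w\right) \left(-1\right) = -4 - w$)
$Y^{2}{\left(V \right)} = \left(-4 - 8\right)^{2} = \left(-12\right)^{2} = 144$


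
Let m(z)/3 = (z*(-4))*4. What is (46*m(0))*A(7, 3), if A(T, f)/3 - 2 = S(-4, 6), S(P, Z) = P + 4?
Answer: 0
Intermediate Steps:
S(P, Z) = 4 + P
A(T, f) = 6 (A(T, f) = 6 + 3*(4 - 4) = 6 + 3*0 = 6 + 0 = 6)
m(z) = -48*z (m(z) = 3*((z*(-4))*4) = 3*(-4*z*4) = 3*(-16*z) = -48*z)
(46*m(0))*A(7, 3) = (46*(-48*0))*6 = (46*0)*6 = 0*6 = 0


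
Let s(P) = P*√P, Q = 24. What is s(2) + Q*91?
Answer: 2184 + 2*√2 ≈ 2186.8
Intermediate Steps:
s(P) = P^(3/2)
s(2) + Q*91 = 2^(3/2) + 24*91 = 2*√2 + 2184 = 2184 + 2*√2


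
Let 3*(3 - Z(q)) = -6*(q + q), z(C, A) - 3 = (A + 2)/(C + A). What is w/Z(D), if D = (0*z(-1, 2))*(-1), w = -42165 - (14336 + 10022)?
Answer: -66523/3 ≈ -22174.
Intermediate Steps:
z(C, A) = 3 + (2 + A)/(A + C) (z(C, A) = 3 + (A + 2)/(C + A) = 3 + (2 + A)/(A + C))
w = -66523 (w = -42165 - 1*24358 = -42165 - 24358 = -66523)
D = 0 (D = (0*((2 + 3*(-1) + 4*2)/(2 - 1)))*(-1) = (0*((2 - 3 + 8)/1))*(-1) = (0*(1*7))*(-1) = (0*7)*(-1) = 0*(-1) = 0)
Z(q) = 3 + 4*q (Z(q) = 3 - (-2)*(q + q) = 3 - (-2)*2*q = 3 - (-4)*q = 3 + 4*q)
w/Z(D) = -66523/(3 + 4*0) = -66523/(3 + 0) = -66523/3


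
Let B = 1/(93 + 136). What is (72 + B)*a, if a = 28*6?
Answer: 2770152/229 ≈ 12097.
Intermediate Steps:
B = 1/229 ≈ 0.0043668
a = 168
(72 + B)*a = (72 + 1/229)*168 = (16489/229)*168 = 2770152/229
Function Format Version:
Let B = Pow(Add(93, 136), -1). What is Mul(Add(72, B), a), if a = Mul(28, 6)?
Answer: Rational(2770152, 229) ≈ 12097.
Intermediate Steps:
B = Rational(1, 229) (B = Pow(229, -1) = Rational(1, 229) ≈ 0.0043668)
a = 168
Mul(Add(72, B), a) = Mul(Add(72, Rational(1, 229)), 168) = Mul(Rational(16489, 229), 168) = Rational(2770152, 229)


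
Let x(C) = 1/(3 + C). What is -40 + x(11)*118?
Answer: -221/7 ≈ -31.571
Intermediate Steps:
-40 + x(11)*118 = -40 + 118/(3 + 11) = -40 + 118/14 = -40 + (1/14)*118 = -40 + 59/7 = -221/7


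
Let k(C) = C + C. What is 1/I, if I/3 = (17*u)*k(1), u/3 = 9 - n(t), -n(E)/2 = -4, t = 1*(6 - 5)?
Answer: 1/306 ≈ 0.0032680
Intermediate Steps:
k(C) = 2*C
t = 1 (t = 1*1 = 1)
n(E) = 8 (n(E) = -2*(-4) = 8)
u = 3 (u = 3*(9 - 1*8) = 3*(9 - 8) = 3*1 = 3)
I = 306 (I = 3*((17*3)*(2*1)) = 3*(51*2) = 3*102 = 306)
1/I = 1/306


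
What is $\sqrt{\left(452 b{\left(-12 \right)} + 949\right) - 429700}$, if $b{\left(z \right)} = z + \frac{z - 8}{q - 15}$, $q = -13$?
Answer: $\frac{i \sqrt{21258755}}{7} \approx 658.67 i$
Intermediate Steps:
$b{\left(z \right)} = \frac{2}{7} + \frac{27 z}{28}$ ($b{\left(z \right)} = z + \frac{z - 8}{-13 - 15} = z + \frac{-8 + z}{-28} = z + \left(-8 + z\right) \left(- \frac{1}{28}\right) = z - \left(- \frac{2}{7} + \frac{z}{28}\right) = \frac{2}{7} + \frac{27 z}{28}$)
$\sqrt{\left(452 b{\left(-12 \right)} + 949\right) - 429700} = \sqrt{\left(452 \left(\frac{2}{7} + \frac{27}{28} \left(-12\right)\right) + 949\right) - 429700} = \sqrt{\left(452 \left(\frac{2}{7} - \frac{81}{7}\right) + 949\right) - 429700} = \sqrt{\left(452 \left(- \frac{79}{7}\right) + 949\right) - 429700} = \sqrt{\left(- \frac{35708}{7} + 949\right) - 429700} = \sqrt{- \frac{29065}{7} - 429700} = \sqrt{- \frac{3036965}{7}} = \frac{i \sqrt{21258755}}{7}$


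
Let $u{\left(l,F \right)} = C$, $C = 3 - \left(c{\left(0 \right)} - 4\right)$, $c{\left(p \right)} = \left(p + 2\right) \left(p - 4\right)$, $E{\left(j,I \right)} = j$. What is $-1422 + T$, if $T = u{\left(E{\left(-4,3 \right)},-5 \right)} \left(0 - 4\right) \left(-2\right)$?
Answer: $-1302$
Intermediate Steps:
$c{\left(p \right)} = \left(-4 + p\right) \left(2 + p\right)$ ($c{\left(p \right)} = \left(2 + p\right) \left(-4 + p\right) = \left(-4 + p\right) \left(2 + p\right)$)
$C = 15$ ($C = 3 - \left(\left(-8 + 0^{2} - 0\right) - 4\right) = 3 - \left(\left(-8 + 0 + 0\right) - 4\right) = 3 - \left(-8 - 4\right) = 3 - -12 = 3 + 12 = 15$)
$u{\left(l,F \right)} = 15$
$T = 120$ ($T = 15 \left(0 - 4\right) \left(-2\right) = 15 \left(-4\right) \left(-2\right) = \left(-60\right) \left(-2\right) = 120$)
$-1422 + T = -1422 + 120 = -1302$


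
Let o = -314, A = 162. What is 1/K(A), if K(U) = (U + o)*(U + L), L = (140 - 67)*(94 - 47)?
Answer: -1/546136 ≈ -1.8310e-6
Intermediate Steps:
L = 3431 (L = 73*47 = 3431)
K(U) = (-314 + U)*(3431 + U) (K(U) = (U - 314)*(U + 3431) = (-314 + U)*(3431 + U))
1/K(A) = 1/(-1077334 + 162² + 3117*162) = 1/(-1077334 + 26244 + 504954) = 1/(-546136) = -1/546136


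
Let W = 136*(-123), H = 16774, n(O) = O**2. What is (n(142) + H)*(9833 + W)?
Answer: -254687510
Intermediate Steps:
W = -16728
(n(142) + H)*(9833 + W) = (142**2 + 16774)*(9833 - 16728) = (20164 + 16774)*(-6895) = 36938*(-6895) = -254687510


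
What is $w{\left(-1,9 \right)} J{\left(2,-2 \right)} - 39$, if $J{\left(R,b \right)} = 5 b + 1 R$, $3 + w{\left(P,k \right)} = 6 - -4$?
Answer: $-95$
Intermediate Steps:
$w{\left(P,k \right)} = 7$ ($w{\left(P,k \right)} = -3 + \left(6 - -4\right) = -3 + \left(6 + 4\right) = -3 + 10 = 7$)
$J{\left(R,b \right)} = R + 5 b$ ($J{\left(R,b \right)} = 5 b + R = R + 5 b$)
$w{\left(-1,9 \right)} J{\left(2,-2 \right)} - 39 = 7 \left(2 + 5 \left(-2\right)\right) - 39 = 7 \left(2 - 10\right) - 39 = 7 \left(-8\right) - 39 = -56 - 39 = -95$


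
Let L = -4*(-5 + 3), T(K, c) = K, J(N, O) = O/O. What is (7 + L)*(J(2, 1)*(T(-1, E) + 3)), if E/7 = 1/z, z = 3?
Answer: 30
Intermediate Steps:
J(N, O) = 1
E = 7/3 ≈ 2.3333
L = 8 (L = -4*(-2) = 8)
(7 + L)*(J(2, 1)*(T(-1, E) + 3)) = (7 + 8)*(1*(-1 + 3)) = 15*(1*2) = 15*2 = 30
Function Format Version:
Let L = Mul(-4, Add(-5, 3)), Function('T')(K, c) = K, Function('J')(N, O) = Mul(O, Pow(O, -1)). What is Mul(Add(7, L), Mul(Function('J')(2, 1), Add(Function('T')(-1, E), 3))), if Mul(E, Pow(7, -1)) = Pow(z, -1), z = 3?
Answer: 30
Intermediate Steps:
Function('J')(N, O) = 1
E = Rational(7, 3) (E = Mul(7, Pow(3, -1)) = Mul(7, Rational(1, 3)) = Rational(7, 3) ≈ 2.3333)
L = 8 (L = Mul(-4, -2) = 8)
Mul(Add(7, L), Mul(Function('J')(2, 1), Add(Function('T')(-1, E), 3))) = Mul(Add(7, 8), Mul(1, Add(-1, 3))) = Mul(15, Mul(1, 2)) = Mul(15, 2) = 30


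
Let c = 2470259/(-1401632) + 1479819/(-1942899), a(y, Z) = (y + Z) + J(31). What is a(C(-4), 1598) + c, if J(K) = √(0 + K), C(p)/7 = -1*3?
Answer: 1429219718668829/907743137056 + √31 ≈ 1580.0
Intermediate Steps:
C(p) = -21 (C(p) = 7*(-1*3) = 7*(-3) = -21)
J(K) = √K
a(y, Z) = Z + y + √31 (a(y, Z) = (y + Z) + √31 = (Z + y) + √31 = Z + y + √31)
c = -2291208468483/907743137056 (c = 2470259*(-1/1401632) + 1479819*(-1/1942899) = -2470259/1401632 - 493273/647633 = -2291208468483/907743137056 ≈ -2.5241)
a(C(-4), 1598) + c = (1598 - 21 + √31) - 2291208468483/907743137056 = (1577 + √31) - 2291208468483/907743137056 = 1429219718668829/907743137056 + √31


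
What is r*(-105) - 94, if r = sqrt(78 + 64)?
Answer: -94 - 105*sqrt(142) ≈ -1345.2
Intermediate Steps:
r = sqrt(142) ≈ 11.916
r*(-105) - 94 = sqrt(142)*(-105) - 94 = -105*sqrt(142) - 94 = -94 - 105*sqrt(142)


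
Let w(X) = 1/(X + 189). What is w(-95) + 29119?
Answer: 2737187/94 ≈ 29119.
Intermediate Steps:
w(X) = 1/(189 + X)
w(-95) + 29119 = 1/(189 - 95) + 29119 = 1/94 + 29119 = 2737187/94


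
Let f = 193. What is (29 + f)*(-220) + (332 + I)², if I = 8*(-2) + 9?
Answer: 56785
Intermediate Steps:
I = -7 (I = -16 + 9 = -7)
(29 + f)*(-220) + (332 + I)² = (29 + 193)*(-220) + (332 - 7)² = 222*(-220) + 325² = -48840 + 105625 = 56785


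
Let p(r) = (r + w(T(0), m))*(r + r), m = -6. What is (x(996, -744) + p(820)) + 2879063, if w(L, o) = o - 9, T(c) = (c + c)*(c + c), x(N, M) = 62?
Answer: 4199325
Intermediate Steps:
T(c) = 4*c² (T(c) = (2*c)*(2*c) = 4*c²)
w(L, o) = -9 + o
p(r) = 2*r*(-15 + r) (p(r) = (r + (-9 - 6))*(r + r) = (r - 15)*(2*r) = (-15 + r)*(2*r) = 2*r*(-15 + r))
(x(996, -744) + p(820)) + 2879063 = (62 + 2*820*(-15 + 820)) + 2879063 = (62 + 2*820*805) + 2879063 = (62 + 1320200) + 2879063 = 1320262 + 2879063 = 4199325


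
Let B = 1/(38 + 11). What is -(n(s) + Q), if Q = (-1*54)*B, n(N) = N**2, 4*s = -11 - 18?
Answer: -40345/784 ≈ -51.460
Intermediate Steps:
B = 1/49 ≈ 0.020408
s = -29/4 (s = (-11 - 18)/4 = (1/4)*(-29) = -29/4 ≈ -7.2500)
Q = -54/49 (Q = -1*54*(1/49) = -54*1/49 = -54/49 ≈ -1.1020)
-(n(s) + Q) = -((-29/4)**2 - 54/49) = -(841/16 - 54/49) = -1*40345/784 = -40345/784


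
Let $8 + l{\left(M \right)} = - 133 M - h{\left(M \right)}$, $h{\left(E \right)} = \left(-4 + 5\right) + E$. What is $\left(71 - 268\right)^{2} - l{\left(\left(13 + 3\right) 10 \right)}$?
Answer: $60258$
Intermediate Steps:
$h{\left(E \right)} = 1 + E$
$l{\left(M \right)} = -9 - 134 M$ ($l{\left(M \right)} = -8 - \left(1 + 134 M\right) = -9 - 134 M$)
$\left(71 - 268\right)^{2} - l{\left(\left(13 + 3\right) 10 \right)} = \left(71 - 268\right)^{2} - \left(-9 - 134 \left(13 + 3\right) 10\right) = \left(-197\right)^{2} - \left(-9 - 134 \cdot 16 \cdot 10\right) = 38809 - \left(-9 - 21440\right) = 38809 - -21449 = 38809 + 21449 = 60258$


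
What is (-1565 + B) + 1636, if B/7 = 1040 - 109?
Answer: 6588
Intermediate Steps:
B = 6517 (B = 7*(1040 - 109) = 7*931 = 6517)
(-1565 + B) + 1636 = (-1565 + 6517) + 1636 = 4952 + 1636 = 6588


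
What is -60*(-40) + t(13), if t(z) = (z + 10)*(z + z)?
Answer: 2998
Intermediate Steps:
t(z) = 2*z*(10 + z) (t(z) = (10 + z)*(2*z) = 2*z*(10 + z))
-60*(-40) + t(13) = -60*(-40) + 2*13*(10 + 13) = 2400 + 2*13*23 = 2400 + 598 = 2998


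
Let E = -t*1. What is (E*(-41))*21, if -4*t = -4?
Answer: 861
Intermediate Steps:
t = 1 (t = -1/4*(-4) = 1)
E = -1 (E = -1*1*1 = -1*1 = -1)
(E*(-41))*21 = -1*(-41)*21 = 41*21 = 861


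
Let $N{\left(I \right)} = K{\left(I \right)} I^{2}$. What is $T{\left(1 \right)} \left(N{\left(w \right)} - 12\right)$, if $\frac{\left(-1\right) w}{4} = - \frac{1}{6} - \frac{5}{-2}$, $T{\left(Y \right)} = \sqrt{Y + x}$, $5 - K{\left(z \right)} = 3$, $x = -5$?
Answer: $\frac{2920 i}{9} \approx 324.44 i$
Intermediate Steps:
$K{\left(z \right)} = 2$ ($K{\left(z \right)} = 5 - 3 = 2$)
$T{\left(Y \right)} = \sqrt{-5 + Y}$ ($T{\left(Y \right)} = \sqrt{Y - 5} = \sqrt{-5 + Y}$)
$w = - \frac{28}{3}$ ($w = - 4 \left(- \frac{1}{6} - \frac{5}{-2}\right) = - 4 \left(\left(-1\right) \frac{1}{6} - - \frac{5}{2}\right) = - 4 \left(- \frac{1}{6} + \frac{5}{2}\right) = \left(-4\right) \frac{7}{3} = - \frac{28}{3} \approx -9.3333$)
$N{\left(I \right)} = 2 I^{2}$
$T{\left(1 \right)} \left(N{\left(w \right)} - 12\right) = \sqrt{-5 + 1} \left(2 \left(- \frac{28}{3}\right)^{2} - 12\right) = \sqrt{-4} \left(2 \cdot \frac{784}{9} - 12\right) = 2 i \left(\frac{1568}{9} - 12\right) = 2 i \frac{1460}{9} = \frac{2920 i}{9}$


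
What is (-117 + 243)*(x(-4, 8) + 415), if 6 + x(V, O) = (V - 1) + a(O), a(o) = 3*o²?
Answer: 75096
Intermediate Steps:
x(V, O) = -7 + V + 3*O² (x(V, O) = -6 + ((V - 1) + 3*O²) = -6 + ((-1 + V) + 3*O²) = -6 + (-1 + V + 3*O²) = -7 + V + 3*O²)
(-117 + 243)*(x(-4, 8) + 415) = (-117 + 243)*((-7 - 4 + 3*8²) + 415) = 126*((-7 - 4 + 3*64) + 415) = 126*((-7 - 4 + 192) + 415) = 126*(181 + 415) = 126*596 = 75096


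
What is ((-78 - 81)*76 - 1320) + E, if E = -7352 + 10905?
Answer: -9851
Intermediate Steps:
E = 3553
((-78 - 81)*76 - 1320) + E = ((-78 - 81)*76 - 1320) + 3553 = (-159*76 - 1320) + 3553 = (-12084 - 1320) + 3553 = -13404 + 3553 = -9851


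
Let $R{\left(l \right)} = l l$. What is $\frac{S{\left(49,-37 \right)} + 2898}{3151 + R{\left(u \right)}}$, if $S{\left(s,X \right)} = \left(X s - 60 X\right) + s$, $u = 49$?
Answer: $\frac{1677}{2776} \approx 0.60411$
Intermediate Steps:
$S{\left(s,X \right)} = s - 60 X + X s$ ($S{\left(s,X \right)} = \left(- 60 X + X s\right) + s = s - 60 X + X s$)
$R{\left(l \right)} = l^{2}$
$\frac{S{\left(49,-37 \right)} + 2898}{3151 + R{\left(u \right)}} = \frac{\left(49 - -2220 - 1813\right) + 2898}{3151 + 49^{2}} = \frac{\left(49 + 2220 - 1813\right) + 2898}{3151 + 2401} = \frac{456 + 2898}{5552} = 3354 \cdot \frac{1}{5552} = \frac{1677}{2776}$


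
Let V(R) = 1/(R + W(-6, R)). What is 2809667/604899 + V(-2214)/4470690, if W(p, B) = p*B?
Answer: 15450214697150111/3326308569681300 ≈ 4.6449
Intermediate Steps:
W(p, B) = B*p
V(R) = -1/(5*R) (V(R) = 1/(R + R*(-6)) = 1/(R - 6*R) = 1/(-5*R) = -1/(5*R))
2809667/604899 + V(-2214)/4470690 = 2809667/604899 - ⅕/(-2214)/4470690 = 2809667*(1/604899) - ⅕*(-1/2214)*(1/4470690) = 2809667/604899 + (1/11070)*(1/4470690) = 2809667/604899 + 1/49490538300 = 15450214697150111/3326308569681300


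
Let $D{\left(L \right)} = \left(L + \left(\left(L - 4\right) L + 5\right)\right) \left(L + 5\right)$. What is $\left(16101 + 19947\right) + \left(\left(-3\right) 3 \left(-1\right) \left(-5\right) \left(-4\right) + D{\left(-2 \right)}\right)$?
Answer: $36273$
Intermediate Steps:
$D{\left(L \right)} = \left(5 + L\right) \left(5 + L + L \left(-4 + L\right)\right)$ ($D{\left(L \right)} = \left(L + \left(\left(-4 + L\right) L + 5\right)\right) \left(5 + L\right) = \left(L + \left(L \left(-4 + L\right) + 5\right)\right) \left(5 + L\right) = \left(L + \left(5 + L \left(-4 + L\right)\right)\right) \left(5 + L\right) = \left(5 + L + L \left(-4 + L\right)\right) \left(5 + L\right) = \left(5 + L\right) \left(5 + L + L \left(-4 + L\right)\right)$)
$\left(16101 + 19947\right) + \left(\left(-3\right) 3 \left(-1\right) \left(-5\right) \left(-4\right) + D{\left(-2 \right)}\right) = \left(16101 + 19947\right) + \left(\left(-3\right) 3 \left(-1\right) \left(-5\right) \left(-4\right) + \left(25 + \left(-2\right)^{3} - -20 + 2 \left(-2\right)^{2}\right)\right) = 36048 + \left(- 9 \cdot 5 \left(-4\right) + \left(25 - 8 + 20 + 2 \cdot 4\right)\right) = 36048 + \left(\left(-9\right) \left(-20\right) + \left(25 - 8 + 20 + 8\right)\right) = 36048 + \left(180 + 45\right) = 36048 + 225 = 36273$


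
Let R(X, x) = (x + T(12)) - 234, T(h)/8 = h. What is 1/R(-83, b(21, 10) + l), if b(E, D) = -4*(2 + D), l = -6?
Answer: -1/192 ≈ -0.0052083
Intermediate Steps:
T(h) = 8*h
b(E, D) = -8 - 4*D
R(X, x) = -138 + x (R(X, x) = (x + 8*12) - 234 = (x + 96) - 234 = (96 + x) - 234 = -138 + x)
1/R(-83, b(21, 10) + l) = 1/(-138 + ((-8 - 4*10) - 6)) = 1/(-138 + ((-8 - 40) - 6)) = 1/(-138 + (-48 - 6)) = 1/(-138 - 54) = 1/(-192) = -1/192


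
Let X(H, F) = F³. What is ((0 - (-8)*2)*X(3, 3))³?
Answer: 80621568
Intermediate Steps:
((0 - (-8)*2)*X(3, 3))³ = ((0 - (-8)*2)*3³)³ = ((0 - 4*(-4))*27)³ = ((0 + 16)*27)³ = (16*27)³ = 432³ = 80621568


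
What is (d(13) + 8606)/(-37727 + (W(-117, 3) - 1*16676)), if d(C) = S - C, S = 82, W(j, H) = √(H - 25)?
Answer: -471946025/2959686431 - 8675*I*√22/2959686431 ≈ -0.15946 - 1.3748e-5*I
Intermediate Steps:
W(j, H) = √(-25 + H)
d(C) = 82 - C
(d(13) + 8606)/(-37727 + (W(-117, 3) - 1*16676)) = ((82 - 1*13) + 8606)/(-37727 + (√(-25 + 3) - 1*16676)) = ((82 - 13) + 8606)/(-37727 + (√(-22) - 16676)) = (69 + 8606)/(-37727 + (I*√22 - 16676)) = 8675/(-37727 + (-16676 + I*√22)) = 8675/(-54403 + I*√22)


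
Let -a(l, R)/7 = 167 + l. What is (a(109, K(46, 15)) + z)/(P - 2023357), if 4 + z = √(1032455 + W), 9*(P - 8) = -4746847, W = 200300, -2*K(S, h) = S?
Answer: 4356/5739247 - 9*√1232755/22956988 ≈ 0.00032371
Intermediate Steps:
K(S, h) = -S/2
a(l, R) = -1169 - 7*l (a(l, R) = -7*(167 + l) = -1169 - 7*l)
P = -4746775/9 (P = 8 + (⅑)*(-4746847) = 8 - 4746847/9 = -4746775/9 ≈ -5.2742e+5)
z = -4 + √1232755 (z = -4 + √(1032455 + 200300) = -4 + √1232755 ≈ 1106.3)
(a(109, K(46, 15)) + z)/(P - 2023357) = ((-1169 - 7*109) + (-4 + √1232755))/(-4746775/9 - 2023357) = ((-1169 - 763) + (-4 + √1232755))/(-22956988/9) = (-1932 + (-4 + √1232755))*(-9/22956988) = (-1936 + √1232755)*(-9/22956988) = 4356/5739247 - 9*√1232755/22956988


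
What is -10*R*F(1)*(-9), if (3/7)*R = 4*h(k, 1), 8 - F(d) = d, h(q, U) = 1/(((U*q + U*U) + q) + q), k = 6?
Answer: 5880/19 ≈ 309.47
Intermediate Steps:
h(q, U) = 1/(U² + 2*q + U*q) (h(q, U) = 1/(((U*q + U²) + q) + q) = 1/(((U² + U*q) + q) + q) = 1/((q + U² + U*q) + q) = 1/(U² + 2*q + U*q))
F(d) = 8 - d
R = 28/57 (R = 7*(4/(1² + 2*6 + 1*6))/3 = 7*(4/(1 + 12 + 6))/3 = 7*(4/19)/3 = 7*(4*(1/19))/3 = (7/3)*(4/19) = 28/57 ≈ 0.49123)
-10*R*F(1)*(-9) = -280*(8 - 1*1)/57*(-9) = -280*(8 - 1)/57*(-9) = -280*7/57*(-9) = -10*196/57*(-9) = -1960/57*(-9) = 5880/19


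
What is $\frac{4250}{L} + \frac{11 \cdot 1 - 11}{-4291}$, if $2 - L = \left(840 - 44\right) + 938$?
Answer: $- \frac{2125}{866} \approx -2.4538$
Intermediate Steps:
$L = -1732$ ($L = 2 - \left(\left(840 - 44\right) + 938\right) = 2 - \left(796 + 938\right) = 2 - 1734 = -1732$)
$\frac{4250}{L} + \frac{11 \cdot 1 - 11}{-4291} = \frac{4250}{-1732} + \frac{11 \cdot 1 - 11}{-4291} = 4250 \left(- \frac{1}{1732}\right) + \left(11 - 11\right) \left(- \frac{1}{4291}\right) = - \frac{2125}{866} + 0 \left(- \frac{1}{4291}\right) = - \frac{2125}{866} + 0 = - \frac{2125}{866}$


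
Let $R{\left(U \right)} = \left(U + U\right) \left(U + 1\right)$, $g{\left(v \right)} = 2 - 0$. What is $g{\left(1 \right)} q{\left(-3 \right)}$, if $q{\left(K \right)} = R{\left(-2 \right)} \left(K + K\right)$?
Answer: $-48$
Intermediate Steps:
$g{\left(v \right)} = 2$ ($g{\left(v \right)} = 2 + 0 = 2$)
$R{\left(U \right)} = 2 U \left(1 + U\right)$
$q{\left(K \right)} = 8 K$ ($q{\left(K \right)} = 2 \left(-2\right) \left(1 - 2\right) \left(K + K\right) = 2 \left(-2\right) \left(-1\right) 2 K = 4 \cdot 2 K = 8 K$)
$g{\left(1 \right)} q{\left(-3 \right)} = 2 \cdot 8 \left(-3\right) = 2 \left(-24\right) = -48$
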